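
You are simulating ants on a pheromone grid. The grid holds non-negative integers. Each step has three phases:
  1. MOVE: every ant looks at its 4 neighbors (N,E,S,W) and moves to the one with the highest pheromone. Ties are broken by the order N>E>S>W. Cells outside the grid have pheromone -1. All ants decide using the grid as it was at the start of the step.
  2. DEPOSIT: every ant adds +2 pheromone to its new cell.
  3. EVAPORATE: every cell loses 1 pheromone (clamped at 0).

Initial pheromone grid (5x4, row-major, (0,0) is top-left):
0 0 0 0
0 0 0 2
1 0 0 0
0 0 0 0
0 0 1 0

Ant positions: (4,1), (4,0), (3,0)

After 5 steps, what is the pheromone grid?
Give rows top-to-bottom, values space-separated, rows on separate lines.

After step 1: ants at (4,2),(3,0),(2,0)
  0 0 0 0
  0 0 0 1
  2 0 0 0
  1 0 0 0
  0 0 2 0
After step 2: ants at (3,2),(2,0),(3,0)
  0 0 0 0
  0 0 0 0
  3 0 0 0
  2 0 1 0
  0 0 1 0
After step 3: ants at (4,2),(3,0),(2,0)
  0 0 0 0
  0 0 0 0
  4 0 0 0
  3 0 0 0
  0 0 2 0
After step 4: ants at (3,2),(2,0),(3,0)
  0 0 0 0
  0 0 0 0
  5 0 0 0
  4 0 1 0
  0 0 1 0
After step 5: ants at (4,2),(3,0),(2,0)
  0 0 0 0
  0 0 0 0
  6 0 0 0
  5 0 0 0
  0 0 2 0

0 0 0 0
0 0 0 0
6 0 0 0
5 0 0 0
0 0 2 0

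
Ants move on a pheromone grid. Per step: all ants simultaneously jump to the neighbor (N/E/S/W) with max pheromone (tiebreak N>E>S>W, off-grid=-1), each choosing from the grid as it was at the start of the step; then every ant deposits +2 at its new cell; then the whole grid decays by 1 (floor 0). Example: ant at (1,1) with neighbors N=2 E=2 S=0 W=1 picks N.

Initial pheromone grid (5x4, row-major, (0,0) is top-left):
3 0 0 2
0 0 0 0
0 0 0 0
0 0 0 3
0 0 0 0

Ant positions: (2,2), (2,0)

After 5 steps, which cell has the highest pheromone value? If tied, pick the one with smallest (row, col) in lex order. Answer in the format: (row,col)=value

Answer: (0,0)=2

Derivation:
Step 1: ant0:(2,2)->N->(1,2) | ant1:(2,0)->N->(1,0)
  grid max=2 at (0,0)
Step 2: ant0:(1,2)->N->(0,2) | ant1:(1,0)->N->(0,0)
  grid max=3 at (0,0)
Step 3: ant0:(0,2)->E->(0,3) | ant1:(0,0)->E->(0,1)
  grid max=2 at (0,0)
Step 4: ant0:(0,3)->S->(1,3) | ant1:(0,1)->W->(0,0)
  grid max=3 at (0,0)
Step 5: ant0:(1,3)->N->(0,3) | ant1:(0,0)->E->(0,1)
  grid max=2 at (0,0)
Final grid:
  2 1 0 1
  0 0 0 0
  0 0 0 0
  0 0 0 0
  0 0 0 0
Max pheromone 2 at (0,0)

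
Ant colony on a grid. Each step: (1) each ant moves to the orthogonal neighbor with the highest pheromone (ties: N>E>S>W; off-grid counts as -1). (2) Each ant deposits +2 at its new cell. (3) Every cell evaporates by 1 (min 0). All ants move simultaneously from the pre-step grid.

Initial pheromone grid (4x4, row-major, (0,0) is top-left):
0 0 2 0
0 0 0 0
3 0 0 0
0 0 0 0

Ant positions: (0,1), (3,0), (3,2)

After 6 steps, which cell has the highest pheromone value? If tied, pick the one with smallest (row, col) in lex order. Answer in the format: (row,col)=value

Answer: (0,2)=6

Derivation:
Step 1: ant0:(0,1)->E->(0,2) | ant1:(3,0)->N->(2,0) | ant2:(3,2)->N->(2,2)
  grid max=4 at (2,0)
Step 2: ant0:(0,2)->E->(0,3) | ant1:(2,0)->N->(1,0) | ant2:(2,2)->N->(1,2)
  grid max=3 at (2,0)
Step 3: ant0:(0,3)->W->(0,2) | ant1:(1,0)->S->(2,0) | ant2:(1,2)->N->(0,2)
  grid max=5 at (0,2)
Step 4: ant0:(0,2)->E->(0,3) | ant1:(2,0)->N->(1,0) | ant2:(0,2)->E->(0,3)
  grid max=4 at (0,2)
Step 5: ant0:(0,3)->W->(0,2) | ant1:(1,0)->S->(2,0) | ant2:(0,3)->W->(0,2)
  grid max=7 at (0,2)
Step 6: ant0:(0,2)->E->(0,3) | ant1:(2,0)->N->(1,0) | ant2:(0,2)->E->(0,3)
  grid max=6 at (0,2)
Final grid:
  0 0 6 5
  1 0 0 0
  3 0 0 0
  0 0 0 0
Max pheromone 6 at (0,2)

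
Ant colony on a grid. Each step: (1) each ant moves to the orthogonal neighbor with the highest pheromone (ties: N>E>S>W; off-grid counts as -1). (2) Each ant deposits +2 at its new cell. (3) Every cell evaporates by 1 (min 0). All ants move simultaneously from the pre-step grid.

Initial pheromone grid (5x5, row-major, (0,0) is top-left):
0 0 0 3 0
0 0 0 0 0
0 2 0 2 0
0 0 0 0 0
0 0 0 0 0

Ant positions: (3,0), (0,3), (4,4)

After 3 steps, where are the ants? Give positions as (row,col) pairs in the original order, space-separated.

Step 1: ant0:(3,0)->N->(2,0) | ant1:(0,3)->E->(0,4) | ant2:(4,4)->N->(3,4)
  grid max=2 at (0,3)
Step 2: ant0:(2,0)->E->(2,1) | ant1:(0,4)->W->(0,3) | ant2:(3,4)->N->(2,4)
  grid max=3 at (0,3)
Step 3: ant0:(2,1)->N->(1,1) | ant1:(0,3)->E->(0,4) | ant2:(2,4)->N->(1,4)
  grid max=2 at (0,3)

(1,1) (0,4) (1,4)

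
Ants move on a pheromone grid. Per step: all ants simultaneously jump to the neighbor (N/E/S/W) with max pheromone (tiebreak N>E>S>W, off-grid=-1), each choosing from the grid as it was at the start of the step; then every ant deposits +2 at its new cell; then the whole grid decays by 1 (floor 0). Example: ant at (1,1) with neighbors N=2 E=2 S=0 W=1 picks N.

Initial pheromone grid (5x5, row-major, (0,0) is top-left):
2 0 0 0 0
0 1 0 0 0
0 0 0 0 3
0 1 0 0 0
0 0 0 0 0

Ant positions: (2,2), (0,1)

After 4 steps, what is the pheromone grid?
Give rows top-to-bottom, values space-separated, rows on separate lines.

After step 1: ants at (1,2),(0,0)
  3 0 0 0 0
  0 0 1 0 0
  0 0 0 0 2
  0 0 0 0 0
  0 0 0 0 0
After step 2: ants at (0,2),(0,1)
  2 1 1 0 0
  0 0 0 0 0
  0 0 0 0 1
  0 0 0 0 0
  0 0 0 0 0
After step 3: ants at (0,1),(0,0)
  3 2 0 0 0
  0 0 0 0 0
  0 0 0 0 0
  0 0 0 0 0
  0 0 0 0 0
After step 4: ants at (0,0),(0,1)
  4 3 0 0 0
  0 0 0 0 0
  0 0 0 0 0
  0 0 0 0 0
  0 0 0 0 0

4 3 0 0 0
0 0 0 0 0
0 0 0 0 0
0 0 0 0 0
0 0 0 0 0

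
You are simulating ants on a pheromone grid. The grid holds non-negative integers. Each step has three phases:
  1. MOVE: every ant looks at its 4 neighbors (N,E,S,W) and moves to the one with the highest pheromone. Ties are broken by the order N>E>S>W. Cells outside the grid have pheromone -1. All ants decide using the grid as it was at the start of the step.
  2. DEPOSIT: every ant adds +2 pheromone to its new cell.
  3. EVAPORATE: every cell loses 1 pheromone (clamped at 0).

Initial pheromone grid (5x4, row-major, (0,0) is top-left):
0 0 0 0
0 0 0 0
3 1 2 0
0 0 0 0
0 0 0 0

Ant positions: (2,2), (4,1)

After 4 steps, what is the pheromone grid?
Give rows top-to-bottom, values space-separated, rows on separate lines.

After step 1: ants at (2,1),(3,1)
  0 0 0 0
  0 0 0 0
  2 2 1 0
  0 1 0 0
  0 0 0 0
After step 2: ants at (2,0),(2,1)
  0 0 0 0
  0 0 0 0
  3 3 0 0
  0 0 0 0
  0 0 0 0
After step 3: ants at (2,1),(2,0)
  0 0 0 0
  0 0 0 0
  4 4 0 0
  0 0 0 0
  0 0 0 0
After step 4: ants at (2,0),(2,1)
  0 0 0 0
  0 0 0 0
  5 5 0 0
  0 0 0 0
  0 0 0 0

0 0 0 0
0 0 0 0
5 5 0 0
0 0 0 0
0 0 0 0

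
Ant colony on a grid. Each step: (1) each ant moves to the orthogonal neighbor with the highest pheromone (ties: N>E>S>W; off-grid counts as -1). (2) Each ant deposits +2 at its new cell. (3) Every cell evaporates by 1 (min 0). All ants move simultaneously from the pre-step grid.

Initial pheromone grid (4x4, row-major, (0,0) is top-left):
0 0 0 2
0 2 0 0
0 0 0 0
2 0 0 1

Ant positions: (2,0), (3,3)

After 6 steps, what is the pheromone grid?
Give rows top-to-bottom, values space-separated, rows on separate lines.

After step 1: ants at (3,0),(2,3)
  0 0 0 1
  0 1 0 0
  0 0 0 1
  3 0 0 0
After step 2: ants at (2,0),(1,3)
  0 0 0 0
  0 0 0 1
  1 0 0 0
  2 0 0 0
After step 3: ants at (3,0),(0,3)
  0 0 0 1
  0 0 0 0
  0 0 0 0
  3 0 0 0
After step 4: ants at (2,0),(1,3)
  0 0 0 0
  0 0 0 1
  1 0 0 0
  2 0 0 0
After step 5: ants at (3,0),(0,3)
  0 0 0 1
  0 0 0 0
  0 0 0 0
  3 0 0 0
After step 6: ants at (2,0),(1,3)
  0 0 0 0
  0 0 0 1
  1 0 0 0
  2 0 0 0

0 0 0 0
0 0 0 1
1 0 0 0
2 0 0 0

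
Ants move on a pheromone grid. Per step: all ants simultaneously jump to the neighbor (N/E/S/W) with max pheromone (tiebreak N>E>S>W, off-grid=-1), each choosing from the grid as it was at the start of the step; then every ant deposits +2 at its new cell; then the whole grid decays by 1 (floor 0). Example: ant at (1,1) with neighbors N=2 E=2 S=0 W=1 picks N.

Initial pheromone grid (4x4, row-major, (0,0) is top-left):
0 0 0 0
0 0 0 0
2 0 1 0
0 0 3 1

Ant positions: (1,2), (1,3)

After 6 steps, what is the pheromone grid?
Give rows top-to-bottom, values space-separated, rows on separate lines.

After step 1: ants at (2,2),(0,3)
  0 0 0 1
  0 0 0 0
  1 0 2 0
  0 0 2 0
After step 2: ants at (3,2),(1,3)
  0 0 0 0
  0 0 0 1
  0 0 1 0
  0 0 3 0
After step 3: ants at (2,2),(0,3)
  0 0 0 1
  0 0 0 0
  0 0 2 0
  0 0 2 0
After step 4: ants at (3,2),(1,3)
  0 0 0 0
  0 0 0 1
  0 0 1 0
  0 0 3 0
After step 5: ants at (2,2),(0,3)
  0 0 0 1
  0 0 0 0
  0 0 2 0
  0 0 2 0
After step 6: ants at (3,2),(1,3)
  0 0 0 0
  0 0 0 1
  0 0 1 0
  0 0 3 0

0 0 0 0
0 0 0 1
0 0 1 0
0 0 3 0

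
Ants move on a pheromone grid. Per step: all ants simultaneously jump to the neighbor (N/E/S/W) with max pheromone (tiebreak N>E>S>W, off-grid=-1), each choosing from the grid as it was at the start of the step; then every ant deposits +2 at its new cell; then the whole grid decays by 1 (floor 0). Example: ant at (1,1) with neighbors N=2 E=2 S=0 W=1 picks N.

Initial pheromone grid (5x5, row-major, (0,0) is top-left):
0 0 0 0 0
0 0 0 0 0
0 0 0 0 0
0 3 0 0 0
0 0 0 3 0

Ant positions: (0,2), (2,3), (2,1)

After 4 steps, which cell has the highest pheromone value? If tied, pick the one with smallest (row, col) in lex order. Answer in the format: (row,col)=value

Step 1: ant0:(0,2)->E->(0,3) | ant1:(2,3)->N->(1,3) | ant2:(2,1)->S->(3,1)
  grid max=4 at (3,1)
Step 2: ant0:(0,3)->S->(1,3) | ant1:(1,3)->N->(0,3) | ant2:(3,1)->N->(2,1)
  grid max=3 at (3,1)
Step 3: ant0:(1,3)->N->(0,3) | ant1:(0,3)->S->(1,3) | ant2:(2,1)->S->(3,1)
  grid max=4 at (3,1)
Step 4: ant0:(0,3)->S->(1,3) | ant1:(1,3)->N->(0,3) | ant2:(3,1)->N->(2,1)
  grid max=4 at (0,3)
Final grid:
  0 0 0 4 0
  0 0 0 4 0
  0 1 0 0 0
  0 3 0 0 0
  0 0 0 0 0
Max pheromone 4 at (0,3)

Answer: (0,3)=4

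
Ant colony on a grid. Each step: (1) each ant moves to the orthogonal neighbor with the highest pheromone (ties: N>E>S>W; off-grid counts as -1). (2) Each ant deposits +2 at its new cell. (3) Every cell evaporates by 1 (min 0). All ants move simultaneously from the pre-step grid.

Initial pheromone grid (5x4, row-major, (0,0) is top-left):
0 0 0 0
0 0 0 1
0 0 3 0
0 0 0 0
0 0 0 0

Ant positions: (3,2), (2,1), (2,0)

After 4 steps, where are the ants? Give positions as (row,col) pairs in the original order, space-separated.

Step 1: ant0:(3,2)->N->(2,2) | ant1:(2,1)->E->(2,2) | ant2:(2,0)->N->(1,0)
  grid max=6 at (2,2)
Step 2: ant0:(2,2)->N->(1,2) | ant1:(2,2)->N->(1,2) | ant2:(1,0)->N->(0,0)
  grid max=5 at (2,2)
Step 3: ant0:(1,2)->S->(2,2) | ant1:(1,2)->S->(2,2) | ant2:(0,0)->E->(0,1)
  grid max=8 at (2,2)
Step 4: ant0:(2,2)->N->(1,2) | ant1:(2,2)->N->(1,2) | ant2:(0,1)->E->(0,2)
  grid max=7 at (2,2)

(1,2) (1,2) (0,2)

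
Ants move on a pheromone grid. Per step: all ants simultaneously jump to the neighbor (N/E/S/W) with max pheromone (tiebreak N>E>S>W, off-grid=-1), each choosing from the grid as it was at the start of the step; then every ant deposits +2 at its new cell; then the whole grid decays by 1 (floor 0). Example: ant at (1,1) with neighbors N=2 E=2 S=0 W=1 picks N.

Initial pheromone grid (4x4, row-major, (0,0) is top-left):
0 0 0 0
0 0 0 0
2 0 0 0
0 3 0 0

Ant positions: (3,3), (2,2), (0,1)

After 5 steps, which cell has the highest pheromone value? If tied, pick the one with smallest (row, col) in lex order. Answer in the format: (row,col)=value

Answer: (1,2)=9

Derivation:
Step 1: ant0:(3,3)->N->(2,3) | ant1:(2,2)->N->(1,2) | ant2:(0,1)->E->(0,2)
  grid max=2 at (3,1)
Step 2: ant0:(2,3)->N->(1,3) | ant1:(1,2)->N->(0,2) | ant2:(0,2)->S->(1,2)
  grid max=2 at (0,2)
Step 3: ant0:(1,3)->W->(1,2) | ant1:(0,2)->S->(1,2) | ant2:(1,2)->N->(0,2)
  grid max=5 at (1,2)
Step 4: ant0:(1,2)->N->(0,2) | ant1:(1,2)->N->(0,2) | ant2:(0,2)->S->(1,2)
  grid max=6 at (0,2)
Step 5: ant0:(0,2)->S->(1,2) | ant1:(0,2)->S->(1,2) | ant2:(1,2)->N->(0,2)
  grid max=9 at (1,2)
Final grid:
  0 0 7 0
  0 0 9 0
  0 0 0 0
  0 0 0 0
Max pheromone 9 at (1,2)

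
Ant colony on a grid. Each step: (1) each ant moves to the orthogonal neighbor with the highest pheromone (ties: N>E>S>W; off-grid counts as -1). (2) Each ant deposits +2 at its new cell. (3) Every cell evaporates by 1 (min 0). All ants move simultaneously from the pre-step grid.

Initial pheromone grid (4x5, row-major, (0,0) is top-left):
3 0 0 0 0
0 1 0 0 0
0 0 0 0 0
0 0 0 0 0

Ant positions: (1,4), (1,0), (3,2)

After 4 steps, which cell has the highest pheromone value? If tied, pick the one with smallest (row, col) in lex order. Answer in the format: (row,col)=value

Step 1: ant0:(1,4)->N->(0,4) | ant1:(1,0)->N->(0,0) | ant2:(3,2)->N->(2,2)
  grid max=4 at (0,0)
Step 2: ant0:(0,4)->S->(1,4) | ant1:(0,0)->E->(0,1) | ant2:(2,2)->N->(1,2)
  grid max=3 at (0,0)
Step 3: ant0:(1,4)->N->(0,4) | ant1:(0,1)->W->(0,0) | ant2:(1,2)->N->(0,2)
  grid max=4 at (0,0)
Step 4: ant0:(0,4)->S->(1,4) | ant1:(0,0)->E->(0,1) | ant2:(0,2)->E->(0,3)
  grid max=3 at (0,0)
Final grid:
  3 1 0 1 0
  0 0 0 0 1
  0 0 0 0 0
  0 0 0 0 0
Max pheromone 3 at (0,0)

Answer: (0,0)=3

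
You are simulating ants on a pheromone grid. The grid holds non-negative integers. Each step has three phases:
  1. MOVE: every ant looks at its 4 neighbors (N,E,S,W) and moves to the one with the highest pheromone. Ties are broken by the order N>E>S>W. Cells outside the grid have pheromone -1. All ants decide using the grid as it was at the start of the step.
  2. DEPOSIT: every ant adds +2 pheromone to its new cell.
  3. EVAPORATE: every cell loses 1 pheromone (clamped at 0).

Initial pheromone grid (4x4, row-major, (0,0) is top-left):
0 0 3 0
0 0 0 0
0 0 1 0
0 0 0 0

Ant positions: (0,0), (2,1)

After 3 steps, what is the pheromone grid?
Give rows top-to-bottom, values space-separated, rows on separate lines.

After step 1: ants at (0,1),(2,2)
  0 1 2 0
  0 0 0 0
  0 0 2 0
  0 0 0 0
After step 2: ants at (0,2),(1,2)
  0 0 3 0
  0 0 1 0
  0 0 1 0
  0 0 0 0
After step 3: ants at (1,2),(0,2)
  0 0 4 0
  0 0 2 0
  0 0 0 0
  0 0 0 0

0 0 4 0
0 0 2 0
0 0 0 0
0 0 0 0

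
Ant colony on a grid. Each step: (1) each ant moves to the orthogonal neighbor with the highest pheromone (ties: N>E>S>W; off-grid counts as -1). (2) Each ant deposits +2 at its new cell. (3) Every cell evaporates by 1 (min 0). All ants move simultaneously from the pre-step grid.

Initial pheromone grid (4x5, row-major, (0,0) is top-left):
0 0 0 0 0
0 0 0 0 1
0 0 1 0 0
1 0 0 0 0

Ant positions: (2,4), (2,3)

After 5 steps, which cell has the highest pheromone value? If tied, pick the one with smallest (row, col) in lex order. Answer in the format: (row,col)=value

Answer: (1,4)=2

Derivation:
Step 1: ant0:(2,4)->N->(1,4) | ant1:(2,3)->W->(2,2)
  grid max=2 at (1,4)
Step 2: ant0:(1,4)->N->(0,4) | ant1:(2,2)->N->(1,2)
  grid max=1 at (0,4)
Step 3: ant0:(0,4)->S->(1,4) | ant1:(1,2)->S->(2,2)
  grid max=2 at (1,4)
Step 4: ant0:(1,4)->N->(0,4) | ant1:(2,2)->N->(1,2)
  grid max=1 at (0,4)
Step 5: ant0:(0,4)->S->(1,4) | ant1:(1,2)->S->(2,2)
  grid max=2 at (1,4)
Final grid:
  0 0 0 0 0
  0 0 0 0 2
  0 0 2 0 0
  0 0 0 0 0
Max pheromone 2 at (1,4)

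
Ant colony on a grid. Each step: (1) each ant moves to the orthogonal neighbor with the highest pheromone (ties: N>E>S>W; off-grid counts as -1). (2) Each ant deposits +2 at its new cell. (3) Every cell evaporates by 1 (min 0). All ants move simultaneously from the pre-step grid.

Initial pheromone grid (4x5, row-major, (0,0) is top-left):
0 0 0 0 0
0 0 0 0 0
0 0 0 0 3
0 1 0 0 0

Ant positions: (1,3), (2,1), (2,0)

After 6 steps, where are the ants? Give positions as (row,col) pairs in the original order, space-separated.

Step 1: ant0:(1,3)->N->(0,3) | ant1:(2,1)->S->(3,1) | ant2:(2,0)->N->(1,0)
  grid max=2 at (2,4)
Step 2: ant0:(0,3)->E->(0,4) | ant1:(3,1)->N->(2,1) | ant2:(1,0)->N->(0,0)
  grid max=1 at (0,0)
Step 3: ant0:(0,4)->S->(1,4) | ant1:(2,1)->S->(3,1) | ant2:(0,0)->E->(0,1)
  grid max=2 at (3,1)
Step 4: ant0:(1,4)->N->(0,4) | ant1:(3,1)->N->(2,1) | ant2:(0,1)->E->(0,2)
  grid max=1 at (0,2)
Step 5: ant0:(0,4)->S->(1,4) | ant1:(2,1)->S->(3,1) | ant2:(0,2)->E->(0,3)
  grid max=2 at (3,1)
Step 6: ant0:(1,4)->N->(0,4) | ant1:(3,1)->N->(2,1) | ant2:(0,3)->E->(0,4)
  grid max=3 at (0,4)

(0,4) (2,1) (0,4)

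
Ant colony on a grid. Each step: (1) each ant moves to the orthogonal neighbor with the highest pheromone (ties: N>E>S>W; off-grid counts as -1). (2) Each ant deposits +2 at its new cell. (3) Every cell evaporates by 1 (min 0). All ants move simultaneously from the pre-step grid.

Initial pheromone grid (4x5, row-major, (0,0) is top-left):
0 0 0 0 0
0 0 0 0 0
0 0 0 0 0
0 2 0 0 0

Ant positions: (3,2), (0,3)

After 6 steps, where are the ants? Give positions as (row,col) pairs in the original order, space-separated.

Step 1: ant0:(3,2)->W->(3,1) | ant1:(0,3)->E->(0,4)
  grid max=3 at (3,1)
Step 2: ant0:(3,1)->N->(2,1) | ant1:(0,4)->S->(1,4)
  grid max=2 at (3,1)
Step 3: ant0:(2,1)->S->(3,1) | ant1:(1,4)->N->(0,4)
  grid max=3 at (3,1)
Step 4: ant0:(3,1)->N->(2,1) | ant1:(0,4)->S->(1,4)
  grid max=2 at (3,1)
Step 5: ant0:(2,1)->S->(3,1) | ant1:(1,4)->N->(0,4)
  grid max=3 at (3,1)
Step 6: ant0:(3,1)->N->(2,1) | ant1:(0,4)->S->(1,4)
  grid max=2 at (3,1)

(2,1) (1,4)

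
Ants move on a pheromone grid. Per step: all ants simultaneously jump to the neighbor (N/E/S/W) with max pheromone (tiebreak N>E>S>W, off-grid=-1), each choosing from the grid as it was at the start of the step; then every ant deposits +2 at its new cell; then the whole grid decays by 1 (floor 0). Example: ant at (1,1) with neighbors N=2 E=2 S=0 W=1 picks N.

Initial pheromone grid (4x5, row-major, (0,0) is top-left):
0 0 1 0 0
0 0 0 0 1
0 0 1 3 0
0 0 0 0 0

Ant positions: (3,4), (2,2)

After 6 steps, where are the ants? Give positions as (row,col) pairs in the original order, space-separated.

Step 1: ant0:(3,4)->N->(2,4) | ant1:(2,2)->E->(2,3)
  grid max=4 at (2,3)
Step 2: ant0:(2,4)->W->(2,3) | ant1:(2,3)->E->(2,4)
  grid max=5 at (2,3)
Step 3: ant0:(2,3)->E->(2,4) | ant1:(2,4)->W->(2,3)
  grid max=6 at (2,3)
Step 4: ant0:(2,4)->W->(2,3) | ant1:(2,3)->E->(2,4)
  grid max=7 at (2,3)
Step 5: ant0:(2,3)->E->(2,4) | ant1:(2,4)->W->(2,3)
  grid max=8 at (2,3)
Step 6: ant0:(2,4)->W->(2,3) | ant1:(2,3)->E->(2,4)
  grid max=9 at (2,3)

(2,3) (2,4)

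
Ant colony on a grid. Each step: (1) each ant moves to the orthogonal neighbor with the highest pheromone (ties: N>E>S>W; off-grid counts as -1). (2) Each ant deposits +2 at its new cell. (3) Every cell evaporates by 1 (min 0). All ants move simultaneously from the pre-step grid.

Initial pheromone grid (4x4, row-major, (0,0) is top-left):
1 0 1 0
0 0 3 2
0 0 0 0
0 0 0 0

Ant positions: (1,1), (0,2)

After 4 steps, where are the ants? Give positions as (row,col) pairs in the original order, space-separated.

Step 1: ant0:(1,1)->E->(1,2) | ant1:(0,2)->S->(1,2)
  grid max=6 at (1,2)
Step 2: ant0:(1,2)->E->(1,3) | ant1:(1,2)->E->(1,3)
  grid max=5 at (1,2)
Step 3: ant0:(1,3)->W->(1,2) | ant1:(1,3)->W->(1,2)
  grid max=8 at (1,2)
Step 4: ant0:(1,2)->E->(1,3) | ant1:(1,2)->E->(1,3)
  grid max=7 at (1,2)

(1,3) (1,3)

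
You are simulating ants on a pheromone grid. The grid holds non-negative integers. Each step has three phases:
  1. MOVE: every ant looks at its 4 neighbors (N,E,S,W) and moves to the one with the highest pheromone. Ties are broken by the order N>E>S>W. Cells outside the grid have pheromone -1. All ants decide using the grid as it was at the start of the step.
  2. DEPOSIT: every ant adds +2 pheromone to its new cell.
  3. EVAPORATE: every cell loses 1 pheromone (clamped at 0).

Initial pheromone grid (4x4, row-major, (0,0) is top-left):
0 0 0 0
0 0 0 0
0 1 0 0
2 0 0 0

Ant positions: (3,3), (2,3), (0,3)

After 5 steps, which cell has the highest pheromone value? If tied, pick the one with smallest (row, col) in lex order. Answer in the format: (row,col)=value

Answer: (1,3)=11

Derivation:
Step 1: ant0:(3,3)->N->(2,3) | ant1:(2,3)->N->(1,3) | ant2:(0,3)->S->(1,3)
  grid max=3 at (1,3)
Step 2: ant0:(2,3)->N->(1,3) | ant1:(1,3)->S->(2,3) | ant2:(1,3)->S->(2,3)
  grid max=4 at (1,3)
Step 3: ant0:(1,3)->S->(2,3) | ant1:(2,3)->N->(1,3) | ant2:(2,3)->N->(1,3)
  grid max=7 at (1,3)
Step 4: ant0:(2,3)->N->(1,3) | ant1:(1,3)->S->(2,3) | ant2:(1,3)->S->(2,3)
  grid max=8 at (1,3)
Step 5: ant0:(1,3)->S->(2,3) | ant1:(2,3)->N->(1,3) | ant2:(2,3)->N->(1,3)
  grid max=11 at (1,3)
Final grid:
  0 0 0 0
  0 0 0 11
  0 0 0 9
  0 0 0 0
Max pheromone 11 at (1,3)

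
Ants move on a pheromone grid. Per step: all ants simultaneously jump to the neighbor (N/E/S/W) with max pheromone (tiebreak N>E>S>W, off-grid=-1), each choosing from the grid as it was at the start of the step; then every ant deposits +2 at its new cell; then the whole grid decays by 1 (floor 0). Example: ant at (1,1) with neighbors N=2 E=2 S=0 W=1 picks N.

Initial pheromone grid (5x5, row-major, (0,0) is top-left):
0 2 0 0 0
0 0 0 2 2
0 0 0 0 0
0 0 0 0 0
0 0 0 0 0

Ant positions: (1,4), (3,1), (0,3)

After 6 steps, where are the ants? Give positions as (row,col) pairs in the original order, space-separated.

Step 1: ant0:(1,4)->W->(1,3) | ant1:(3,1)->N->(2,1) | ant2:(0,3)->S->(1,3)
  grid max=5 at (1,3)
Step 2: ant0:(1,3)->E->(1,4) | ant1:(2,1)->N->(1,1) | ant2:(1,3)->E->(1,4)
  grid max=4 at (1,3)
Step 3: ant0:(1,4)->W->(1,3) | ant1:(1,1)->N->(0,1) | ant2:(1,4)->W->(1,3)
  grid max=7 at (1,3)
Step 4: ant0:(1,3)->E->(1,4) | ant1:(0,1)->E->(0,2) | ant2:(1,3)->E->(1,4)
  grid max=6 at (1,3)
Step 5: ant0:(1,4)->W->(1,3) | ant1:(0,2)->E->(0,3) | ant2:(1,4)->W->(1,3)
  grid max=9 at (1,3)
Step 6: ant0:(1,3)->E->(1,4) | ant1:(0,3)->S->(1,3) | ant2:(1,3)->E->(1,4)
  grid max=10 at (1,3)

(1,4) (1,3) (1,4)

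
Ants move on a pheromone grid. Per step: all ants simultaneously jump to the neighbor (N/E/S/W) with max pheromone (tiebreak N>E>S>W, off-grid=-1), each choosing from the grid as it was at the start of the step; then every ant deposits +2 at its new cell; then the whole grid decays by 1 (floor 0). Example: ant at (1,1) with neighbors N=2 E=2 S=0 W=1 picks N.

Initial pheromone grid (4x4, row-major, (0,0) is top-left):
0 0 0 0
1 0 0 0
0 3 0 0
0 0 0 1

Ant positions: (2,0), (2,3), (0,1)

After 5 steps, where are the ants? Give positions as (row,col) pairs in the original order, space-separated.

Step 1: ant0:(2,0)->E->(2,1) | ant1:(2,3)->S->(3,3) | ant2:(0,1)->E->(0,2)
  grid max=4 at (2,1)
Step 2: ant0:(2,1)->N->(1,1) | ant1:(3,3)->N->(2,3) | ant2:(0,2)->E->(0,3)
  grid max=3 at (2,1)
Step 3: ant0:(1,1)->S->(2,1) | ant1:(2,3)->S->(3,3) | ant2:(0,3)->S->(1,3)
  grid max=4 at (2,1)
Step 4: ant0:(2,1)->N->(1,1) | ant1:(3,3)->N->(2,3) | ant2:(1,3)->N->(0,3)
  grid max=3 at (2,1)
Step 5: ant0:(1,1)->S->(2,1) | ant1:(2,3)->S->(3,3) | ant2:(0,3)->S->(1,3)
  grid max=4 at (2,1)

(2,1) (3,3) (1,3)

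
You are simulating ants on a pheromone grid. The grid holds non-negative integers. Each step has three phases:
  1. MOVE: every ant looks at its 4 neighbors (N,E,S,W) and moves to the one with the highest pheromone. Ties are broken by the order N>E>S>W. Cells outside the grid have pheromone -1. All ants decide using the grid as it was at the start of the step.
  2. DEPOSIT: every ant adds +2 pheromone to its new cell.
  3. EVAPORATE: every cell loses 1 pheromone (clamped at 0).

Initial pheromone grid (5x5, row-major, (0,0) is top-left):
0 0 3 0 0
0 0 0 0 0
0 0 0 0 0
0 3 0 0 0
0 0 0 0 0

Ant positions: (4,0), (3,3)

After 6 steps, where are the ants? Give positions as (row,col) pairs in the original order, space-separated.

Step 1: ant0:(4,0)->N->(3,0) | ant1:(3,3)->N->(2,3)
  grid max=2 at (0,2)
Step 2: ant0:(3,0)->E->(3,1) | ant1:(2,3)->N->(1,3)
  grid max=3 at (3,1)
Step 3: ant0:(3,1)->N->(2,1) | ant1:(1,3)->N->(0,3)
  grid max=2 at (3,1)
Step 4: ant0:(2,1)->S->(3,1) | ant1:(0,3)->E->(0,4)
  grid max=3 at (3,1)
Step 5: ant0:(3,1)->N->(2,1) | ant1:(0,4)->S->(1,4)
  grid max=2 at (3,1)
Step 6: ant0:(2,1)->S->(3,1) | ant1:(1,4)->N->(0,4)
  grid max=3 at (3,1)

(3,1) (0,4)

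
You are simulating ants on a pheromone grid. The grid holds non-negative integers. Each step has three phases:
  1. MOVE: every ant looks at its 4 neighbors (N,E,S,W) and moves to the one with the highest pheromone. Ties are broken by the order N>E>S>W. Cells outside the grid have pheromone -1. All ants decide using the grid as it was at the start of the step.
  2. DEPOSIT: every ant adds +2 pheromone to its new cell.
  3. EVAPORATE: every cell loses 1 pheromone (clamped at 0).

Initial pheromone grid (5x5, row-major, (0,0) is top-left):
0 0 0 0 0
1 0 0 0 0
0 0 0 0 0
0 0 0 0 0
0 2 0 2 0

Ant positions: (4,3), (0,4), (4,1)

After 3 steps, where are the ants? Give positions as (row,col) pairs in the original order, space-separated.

Step 1: ant0:(4,3)->N->(3,3) | ant1:(0,4)->S->(1,4) | ant2:(4,1)->N->(3,1)
  grid max=1 at (1,4)
Step 2: ant0:(3,3)->S->(4,3) | ant1:(1,4)->N->(0,4) | ant2:(3,1)->S->(4,1)
  grid max=2 at (4,1)
Step 3: ant0:(4,3)->N->(3,3) | ant1:(0,4)->S->(1,4) | ant2:(4,1)->N->(3,1)
  grid max=1 at (1,4)

(3,3) (1,4) (3,1)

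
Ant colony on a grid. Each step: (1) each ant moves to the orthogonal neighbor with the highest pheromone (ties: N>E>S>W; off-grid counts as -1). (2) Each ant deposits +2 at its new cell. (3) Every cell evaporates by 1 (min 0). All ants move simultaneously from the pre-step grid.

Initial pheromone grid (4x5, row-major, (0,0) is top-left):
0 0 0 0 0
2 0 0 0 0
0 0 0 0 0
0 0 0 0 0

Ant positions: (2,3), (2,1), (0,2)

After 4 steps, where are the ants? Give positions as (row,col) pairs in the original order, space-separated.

Step 1: ant0:(2,3)->N->(1,3) | ant1:(2,1)->N->(1,1) | ant2:(0,2)->E->(0,3)
  grid max=1 at (0,3)
Step 2: ant0:(1,3)->N->(0,3) | ant1:(1,1)->W->(1,0) | ant2:(0,3)->S->(1,3)
  grid max=2 at (0,3)
Step 3: ant0:(0,3)->S->(1,3) | ant1:(1,0)->N->(0,0) | ant2:(1,3)->N->(0,3)
  grid max=3 at (0,3)
Step 4: ant0:(1,3)->N->(0,3) | ant1:(0,0)->S->(1,0) | ant2:(0,3)->S->(1,3)
  grid max=4 at (0,3)

(0,3) (1,0) (1,3)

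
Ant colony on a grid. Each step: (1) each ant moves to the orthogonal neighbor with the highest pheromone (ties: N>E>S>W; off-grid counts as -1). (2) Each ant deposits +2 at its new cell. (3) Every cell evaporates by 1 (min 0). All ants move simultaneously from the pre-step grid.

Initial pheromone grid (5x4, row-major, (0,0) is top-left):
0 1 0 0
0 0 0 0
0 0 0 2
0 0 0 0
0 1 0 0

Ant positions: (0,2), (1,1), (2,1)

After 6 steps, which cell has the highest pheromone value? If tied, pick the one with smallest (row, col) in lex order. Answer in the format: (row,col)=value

Answer: (0,1)=13

Derivation:
Step 1: ant0:(0,2)->W->(0,1) | ant1:(1,1)->N->(0,1) | ant2:(2,1)->N->(1,1)
  grid max=4 at (0,1)
Step 2: ant0:(0,1)->S->(1,1) | ant1:(0,1)->S->(1,1) | ant2:(1,1)->N->(0,1)
  grid max=5 at (0,1)
Step 3: ant0:(1,1)->N->(0,1) | ant1:(1,1)->N->(0,1) | ant2:(0,1)->S->(1,1)
  grid max=8 at (0,1)
Step 4: ant0:(0,1)->S->(1,1) | ant1:(0,1)->S->(1,1) | ant2:(1,1)->N->(0,1)
  grid max=9 at (0,1)
Step 5: ant0:(1,1)->N->(0,1) | ant1:(1,1)->N->(0,1) | ant2:(0,1)->S->(1,1)
  grid max=12 at (0,1)
Step 6: ant0:(0,1)->S->(1,1) | ant1:(0,1)->S->(1,1) | ant2:(1,1)->N->(0,1)
  grid max=13 at (0,1)
Final grid:
  0 13 0 0
  0 12 0 0
  0 0 0 0
  0 0 0 0
  0 0 0 0
Max pheromone 13 at (0,1)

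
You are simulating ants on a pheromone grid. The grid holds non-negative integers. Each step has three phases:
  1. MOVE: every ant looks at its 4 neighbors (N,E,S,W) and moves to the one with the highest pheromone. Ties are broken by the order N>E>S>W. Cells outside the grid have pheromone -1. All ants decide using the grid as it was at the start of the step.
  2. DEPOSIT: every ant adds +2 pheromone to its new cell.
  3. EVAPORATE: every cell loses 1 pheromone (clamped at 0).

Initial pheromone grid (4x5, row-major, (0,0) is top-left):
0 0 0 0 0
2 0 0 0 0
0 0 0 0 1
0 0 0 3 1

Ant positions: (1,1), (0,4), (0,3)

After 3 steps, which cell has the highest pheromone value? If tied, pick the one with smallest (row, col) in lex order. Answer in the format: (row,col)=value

Step 1: ant0:(1,1)->W->(1,0) | ant1:(0,4)->S->(1,4) | ant2:(0,3)->E->(0,4)
  grid max=3 at (1,0)
Step 2: ant0:(1,0)->N->(0,0) | ant1:(1,4)->N->(0,4) | ant2:(0,4)->S->(1,4)
  grid max=2 at (0,4)
Step 3: ant0:(0,0)->S->(1,0) | ant1:(0,4)->S->(1,4) | ant2:(1,4)->N->(0,4)
  grid max=3 at (0,4)
Final grid:
  0 0 0 0 3
  3 0 0 0 3
  0 0 0 0 0
  0 0 0 0 0
Max pheromone 3 at (0,4)

Answer: (0,4)=3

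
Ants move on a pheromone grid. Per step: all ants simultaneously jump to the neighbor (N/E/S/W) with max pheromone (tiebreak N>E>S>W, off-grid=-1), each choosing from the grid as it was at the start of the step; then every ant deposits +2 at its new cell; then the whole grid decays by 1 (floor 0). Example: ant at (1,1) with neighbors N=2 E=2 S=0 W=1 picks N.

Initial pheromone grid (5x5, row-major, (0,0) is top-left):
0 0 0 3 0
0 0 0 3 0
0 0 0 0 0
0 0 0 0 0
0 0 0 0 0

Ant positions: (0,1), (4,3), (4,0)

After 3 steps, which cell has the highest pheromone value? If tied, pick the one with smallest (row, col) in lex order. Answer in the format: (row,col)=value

Step 1: ant0:(0,1)->E->(0,2) | ant1:(4,3)->N->(3,3) | ant2:(4,0)->N->(3,0)
  grid max=2 at (0,3)
Step 2: ant0:(0,2)->E->(0,3) | ant1:(3,3)->N->(2,3) | ant2:(3,0)->N->(2,0)
  grid max=3 at (0,3)
Step 3: ant0:(0,3)->S->(1,3) | ant1:(2,3)->N->(1,3) | ant2:(2,0)->N->(1,0)
  grid max=4 at (1,3)
Final grid:
  0 0 0 2 0
  1 0 0 4 0
  0 0 0 0 0
  0 0 0 0 0
  0 0 0 0 0
Max pheromone 4 at (1,3)

Answer: (1,3)=4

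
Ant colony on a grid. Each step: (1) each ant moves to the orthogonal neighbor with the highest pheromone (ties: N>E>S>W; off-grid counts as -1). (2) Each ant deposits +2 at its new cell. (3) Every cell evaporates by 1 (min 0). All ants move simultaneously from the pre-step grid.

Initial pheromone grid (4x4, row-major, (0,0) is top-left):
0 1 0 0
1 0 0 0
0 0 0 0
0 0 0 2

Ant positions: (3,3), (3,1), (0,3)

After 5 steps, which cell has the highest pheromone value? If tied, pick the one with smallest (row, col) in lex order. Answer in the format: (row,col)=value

Answer: (1,3)=5

Derivation:
Step 1: ant0:(3,3)->N->(2,3) | ant1:(3,1)->N->(2,1) | ant2:(0,3)->S->(1,3)
  grid max=1 at (1,3)
Step 2: ant0:(2,3)->N->(1,3) | ant1:(2,1)->N->(1,1) | ant2:(1,3)->S->(2,3)
  grid max=2 at (1,3)
Step 3: ant0:(1,3)->S->(2,3) | ant1:(1,1)->N->(0,1) | ant2:(2,3)->N->(1,3)
  grid max=3 at (1,3)
Step 4: ant0:(2,3)->N->(1,3) | ant1:(0,1)->E->(0,2) | ant2:(1,3)->S->(2,3)
  grid max=4 at (1,3)
Step 5: ant0:(1,3)->S->(2,3) | ant1:(0,2)->E->(0,3) | ant2:(2,3)->N->(1,3)
  grid max=5 at (1,3)
Final grid:
  0 0 0 1
  0 0 0 5
  0 0 0 5
  0 0 0 0
Max pheromone 5 at (1,3)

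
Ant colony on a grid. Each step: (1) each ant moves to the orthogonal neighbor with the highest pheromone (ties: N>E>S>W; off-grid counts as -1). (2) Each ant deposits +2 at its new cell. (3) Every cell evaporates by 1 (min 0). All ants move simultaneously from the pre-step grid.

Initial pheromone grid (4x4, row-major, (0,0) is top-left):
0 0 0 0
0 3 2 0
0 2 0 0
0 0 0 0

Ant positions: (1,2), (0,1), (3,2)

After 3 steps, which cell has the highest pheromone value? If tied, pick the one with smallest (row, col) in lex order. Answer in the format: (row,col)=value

Step 1: ant0:(1,2)->W->(1,1) | ant1:(0,1)->S->(1,1) | ant2:(3,2)->N->(2,2)
  grid max=6 at (1,1)
Step 2: ant0:(1,1)->E->(1,2) | ant1:(1,1)->E->(1,2) | ant2:(2,2)->N->(1,2)
  grid max=6 at (1,2)
Step 3: ant0:(1,2)->W->(1,1) | ant1:(1,2)->W->(1,1) | ant2:(1,2)->W->(1,1)
  grid max=10 at (1,1)
Final grid:
  0 0 0 0
  0 10 5 0
  0 0 0 0
  0 0 0 0
Max pheromone 10 at (1,1)

Answer: (1,1)=10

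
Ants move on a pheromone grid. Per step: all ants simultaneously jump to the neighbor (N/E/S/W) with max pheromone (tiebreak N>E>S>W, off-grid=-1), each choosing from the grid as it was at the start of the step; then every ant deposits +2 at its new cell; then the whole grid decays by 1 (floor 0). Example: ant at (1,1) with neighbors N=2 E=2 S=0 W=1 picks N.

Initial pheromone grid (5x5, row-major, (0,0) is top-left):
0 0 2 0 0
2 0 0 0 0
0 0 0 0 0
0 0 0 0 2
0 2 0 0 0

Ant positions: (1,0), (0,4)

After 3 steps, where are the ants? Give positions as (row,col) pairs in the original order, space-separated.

Step 1: ant0:(1,0)->N->(0,0) | ant1:(0,4)->S->(1,4)
  grid max=1 at (0,0)
Step 2: ant0:(0,0)->S->(1,0) | ant1:(1,4)->N->(0,4)
  grid max=2 at (1,0)
Step 3: ant0:(1,0)->N->(0,0) | ant1:(0,4)->S->(1,4)
  grid max=1 at (0,0)

(0,0) (1,4)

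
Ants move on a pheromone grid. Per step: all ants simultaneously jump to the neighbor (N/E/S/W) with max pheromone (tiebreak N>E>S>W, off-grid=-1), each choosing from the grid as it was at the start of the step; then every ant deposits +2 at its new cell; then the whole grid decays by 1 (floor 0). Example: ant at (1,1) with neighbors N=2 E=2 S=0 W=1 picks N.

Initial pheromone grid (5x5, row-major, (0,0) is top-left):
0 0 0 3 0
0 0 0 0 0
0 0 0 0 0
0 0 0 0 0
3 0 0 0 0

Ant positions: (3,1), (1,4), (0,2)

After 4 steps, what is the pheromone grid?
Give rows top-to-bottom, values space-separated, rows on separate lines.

After step 1: ants at (2,1),(0,4),(0,3)
  0 0 0 4 1
  0 0 0 0 0
  0 1 0 0 0
  0 0 0 0 0
  2 0 0 0 0
After step 2: ants at (1,1),(0,3),(0,4)
  0 0 0 5 2
  0 1 0 0 0
  0 0 0 0 0
  0 0 0 0 0
  1 0 0 0 0
After step 3: ants at (0,1),(0,4),(0,3)
  0 1 0 6 3
  0 0 0 0 0
  0 0 0 0 0
  0 0 0 0 0
  0 0 0 0 0
After step 4: ants at (0,2),(0,3),(0,4)
  0 0 1 7 4
  0 0 0 0 0
  0 0 0 0 0
  0 0 0 0 0
  0 0 0 0 0

0 0 1 7 4
0 0 0 0 0
0 0 0 0 0
0 0 0 0 0
0 0 0 0 0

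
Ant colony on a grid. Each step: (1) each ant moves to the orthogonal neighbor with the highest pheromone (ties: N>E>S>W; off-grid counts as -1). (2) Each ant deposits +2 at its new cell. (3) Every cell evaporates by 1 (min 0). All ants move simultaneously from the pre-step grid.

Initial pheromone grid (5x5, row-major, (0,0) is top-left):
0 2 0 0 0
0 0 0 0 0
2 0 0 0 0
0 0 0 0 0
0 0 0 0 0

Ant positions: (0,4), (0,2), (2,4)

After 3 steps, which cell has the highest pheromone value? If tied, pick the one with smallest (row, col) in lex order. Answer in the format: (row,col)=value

Answer: (1,4)=5

Derivation:
Step 1: ant0:(0,4)->S->(1,4) | ant1:(0,2)->W->(0,1) | ant2:(2,4)->N->(1,4)
  grid max=3 at (0,1)
Step 2: ant0:(1,4)->N->(0,4) | ant1:(0,1)->E->(0,2) | ant2:(1,4)->N->(0,4)
  grid max=3 at (0,4)
Step 3: ant0:(0,4)->S->(1,4) | ant1:(0,2)->W->(0,1) | ant2:(0,4)->S->(1,4)
  grid max=5 at (1,4)
Final grid:
  0 3 0 0 2
  0 0 0 0 5
  0 0 0 0 0
  0 0 0 0 0
  0 0 0 0 0
Max pheromone 5 at (1,4)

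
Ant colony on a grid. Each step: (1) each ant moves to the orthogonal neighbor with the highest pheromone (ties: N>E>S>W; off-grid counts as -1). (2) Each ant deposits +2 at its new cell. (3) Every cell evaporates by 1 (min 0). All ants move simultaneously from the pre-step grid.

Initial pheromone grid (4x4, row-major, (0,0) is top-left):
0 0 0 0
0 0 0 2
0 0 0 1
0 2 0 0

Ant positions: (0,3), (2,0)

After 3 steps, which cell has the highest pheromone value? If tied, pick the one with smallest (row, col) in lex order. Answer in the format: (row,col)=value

Step 1: ant0:(0,3)->S->(1,3) | ant1:(2,0)->N->(1,0)
  grid max=3 at (1,3)
Step 2: ant0:(1,3)->N->(0,3) | ant1:(1,0)->N->(0,0)
  grid max=2 at (1,3)
Step 3: ant0:(0,3)->S->(1,3) | ant1:(0,0)->E->(0,1)
  grid max=3 at (1,3)
Final grid:
  0 1 0 0
  0 0 0 3
  0 0 0 0
  0 0 0 0
Max pheromone 3 at (1,3)

Answer: (1,3)=3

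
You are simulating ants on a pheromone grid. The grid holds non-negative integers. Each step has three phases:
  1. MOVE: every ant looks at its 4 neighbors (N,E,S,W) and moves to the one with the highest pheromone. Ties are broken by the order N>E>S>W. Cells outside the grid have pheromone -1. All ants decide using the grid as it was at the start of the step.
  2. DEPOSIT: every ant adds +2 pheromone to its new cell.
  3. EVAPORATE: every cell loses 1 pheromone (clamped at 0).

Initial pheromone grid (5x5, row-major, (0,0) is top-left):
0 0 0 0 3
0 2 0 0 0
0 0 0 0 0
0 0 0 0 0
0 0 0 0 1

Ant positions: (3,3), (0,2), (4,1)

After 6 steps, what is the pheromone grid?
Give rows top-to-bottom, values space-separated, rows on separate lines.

After step 1: ants at (2,3),(0,3),(3,1)
  0 0 0 1 2
  0 1 0 0 0
  0 0 0 1 0
  0 1 0 0 0
  0 0 0 0 0
After step 2: ants at (1,3),(0,4),(2,1)
  0 0 0 0 3
  0 0 0 1 0
  0 1 0 0 0
  0 0 0 0 0
  0 0 0 0 0
After step 3: ants at (0,3),(1,4),(1,1)
  0 0 0 1 2
  0 1 0 0 1
  0 0 0 0 0
  0 0 0 0 0
  0 0 0 0 0
After step 4: ants at (0,4),(0,4),(0,1)
  0 1 0 0 5
  0 0 0 0 0
  0 0 0 0 0
  0 0 0 0 0
  0 0 0 0 0
After step 5: ants at (1,4),(1,4),(0,2)
  0 0 1 0 4
  0 0 0 0 3
  0 0 0 0 0
  0 0 0 0 0
  0 0 0 0 0
After step 6: ants at (0,4),(0,4),(0,3)
  0 0 0 1 7
  0 0 0 0 2
  0 0 0 0 0
  0 0 0 0 0
  0 0 0 0 0

0 0 0 1 7
0 0 0 0 2
0 0 0 0 0
0 0 0 0 0
0 0 0 0 0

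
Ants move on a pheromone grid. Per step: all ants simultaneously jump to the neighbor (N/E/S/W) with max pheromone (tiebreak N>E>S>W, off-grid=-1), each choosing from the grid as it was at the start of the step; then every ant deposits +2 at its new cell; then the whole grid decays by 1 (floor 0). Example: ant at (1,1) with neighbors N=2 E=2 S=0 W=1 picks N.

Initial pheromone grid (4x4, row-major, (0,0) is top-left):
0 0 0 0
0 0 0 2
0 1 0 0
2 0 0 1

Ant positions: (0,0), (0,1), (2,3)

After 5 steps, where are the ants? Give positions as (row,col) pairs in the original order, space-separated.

Step 1: ant0:(0,0)->E->(0,1) | ant1:(0,1)->E->(0,2) | ant2:(2,3)->N->(1,3)
  grid max=3 at (1,3)
Step 2: ant0:(0,1)->E->(0,2) | ant1:(0,2)->W->(0,1) | ant2:(1,3)->N->(0,3)
  grid max=2 at (0,1)
Step 3: ant0:(0,2)->W->(0,1) | ant1:(0,1)->E->(0,2) | ant2:(0,3)->S->(1,3)
  grid max=3 at (0,1)
Step 4: ant0:(0,1)->E->(0,2) | ant1:(0,2)->W->(0,1) | ant2:(1,3)->N->(0,3)
  grid max=4 at (0,1)
Step 5: ant0:(0,2)->W->(0,1) | ant1:(0,1)->E->(0,2) | ant2:(0,3)->W->(0,2)
  grid max=7 at (0,2)

(0,1) (0,2) (0,2)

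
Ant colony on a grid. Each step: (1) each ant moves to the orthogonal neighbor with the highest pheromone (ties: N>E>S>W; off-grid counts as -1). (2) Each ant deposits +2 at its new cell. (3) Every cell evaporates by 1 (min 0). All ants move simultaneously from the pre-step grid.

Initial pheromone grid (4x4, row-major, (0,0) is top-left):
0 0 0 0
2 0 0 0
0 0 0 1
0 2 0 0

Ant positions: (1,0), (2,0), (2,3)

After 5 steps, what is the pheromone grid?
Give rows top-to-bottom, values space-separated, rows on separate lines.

After step 1: ants at (0,0),(1,0),(1,3)
  1 0 0 0
  3 0 0 1
  0 0 0 0
  0 1 0 0
After step 2: ants at (1,0),(0,0),(0,3)
  2 0 0 1
  4 0 0 0
  0 0 0 0
  0 0 0 0
After step 3: ants at (0,0),(1,0),(1,3)
  3 0 0 0
  5 0 0 1
  0 0 0 0
  0 0 0 0
After step 4: ants at (1,0),(0,0),(0,3)
  4 0 0 1
  6 0 0 0
  0 0 0 0
  0 0 0 0
After step 5: ants at (0,0),(1,0),(1,3)
  5 0 0 0
  7 0 0 1
  0 0 0 0
  0 0 0 0

5 0 0 0
7 0 0 1
0 0 0 0
0 0 0 0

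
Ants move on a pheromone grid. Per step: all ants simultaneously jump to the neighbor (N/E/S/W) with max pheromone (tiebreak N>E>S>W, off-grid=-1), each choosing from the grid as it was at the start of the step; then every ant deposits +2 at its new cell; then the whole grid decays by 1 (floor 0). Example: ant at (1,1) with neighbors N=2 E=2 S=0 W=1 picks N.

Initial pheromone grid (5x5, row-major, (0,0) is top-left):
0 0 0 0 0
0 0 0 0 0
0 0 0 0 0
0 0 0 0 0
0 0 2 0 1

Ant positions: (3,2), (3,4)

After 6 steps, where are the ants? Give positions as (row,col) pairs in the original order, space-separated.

Step 1: ant0:(3,2)->S->(4,2) | ant1:(3,4)->S->(4,4)
  grid max=3 at (4,2)
Step 2: ant0:(4,2)->N->(3,2) | ant1:(4,4)->N->(3,4)
  grid max=2 at (4,2)
Step 3: ant0:(3,2)->S->(4,2) | ant1:(3,4)->S->(4,4)
  grid max=3 at (4,2)
Step 4: ant0:(4,2)->N->(3,2) | ant1:(4,4)->N->(3,4)
  grid max=2 at (4,2)
Step 5: ant0:(3,2)->S->(4,2) | ant1:(3,4)->S->(4,4)
  grid max=3 at (4,2)
Step 6: ant0:(4,2)->N->(3,2) | ant1:(4,4)->N->(3,4)
  grid max=2 at (4,2)

(3,2) (3,4)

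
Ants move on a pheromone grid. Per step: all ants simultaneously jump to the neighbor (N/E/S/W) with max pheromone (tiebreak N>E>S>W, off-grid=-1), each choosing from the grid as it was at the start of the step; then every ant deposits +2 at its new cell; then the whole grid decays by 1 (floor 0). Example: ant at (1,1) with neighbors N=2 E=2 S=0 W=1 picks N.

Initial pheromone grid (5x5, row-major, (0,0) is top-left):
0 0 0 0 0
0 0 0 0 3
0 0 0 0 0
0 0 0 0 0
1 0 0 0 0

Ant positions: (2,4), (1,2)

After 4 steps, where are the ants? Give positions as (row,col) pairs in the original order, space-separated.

Step 1: ant0:(2,4)->N->(1,4) | ant1:(1,2)->N->(0,2)
  grid max=4 at (1,4)
Step 2: ant0:(1,4)->N->(0,4) | ant1:(0,2)->E->(0,3)
  grid max=3 at (1,4)
Step 3: ant0:(0,4)->S->(1,4) | ant1:(0,3)->E->(0,4)
  grid max=4 at (1,4)
Step 4: ant0:(1,4)->N->(0,4) | ant1:(0,4)->S->(1,4)
  grid max=5 at (1,4)

(0,4) (1,4)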